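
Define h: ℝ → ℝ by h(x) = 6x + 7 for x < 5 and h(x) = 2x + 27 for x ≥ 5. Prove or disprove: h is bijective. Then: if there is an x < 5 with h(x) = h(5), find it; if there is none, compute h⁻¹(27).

Both pieces are strictly increasing (slopes 6 and 2), so each is injective on its own interval.
The left piece maps (−∞, 5) onto (−∞, 37); the right piece maps [5, ∞) onto [37, ∞).
Since 37 = 37, the images partition ℝ: h is injective and surjective, hence bijective.
Because the two images are disjoint, no x < 5 has h(x) = h(5), so we compute h⁻¹(27): 27 lies in (−∞, 37), so solve 6x + 7 = 27: x = (27 − 7)/6 = 10/3.

10/3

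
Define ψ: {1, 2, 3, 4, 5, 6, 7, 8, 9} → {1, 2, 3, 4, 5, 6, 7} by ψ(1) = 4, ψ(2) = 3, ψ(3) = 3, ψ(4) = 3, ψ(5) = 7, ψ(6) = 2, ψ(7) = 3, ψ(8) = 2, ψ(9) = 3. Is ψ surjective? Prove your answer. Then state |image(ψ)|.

4

No element maps to 1, so ψ is not surjective.
The image of ψ is {2, 3, 4, 7}, which has 4 elements.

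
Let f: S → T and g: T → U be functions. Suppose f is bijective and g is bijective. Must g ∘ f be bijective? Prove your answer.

bijective

Injectivity: if g(f(s)) = g(f(t)) then f(s) = f(t) (g injective) so s = t (f injective).
Surjectivity: for c ∈ U pick b with g(b) = c, then a with f(a) = b; then (g ∘ f)(a) = c.
Therefore g ∘ f is bijective.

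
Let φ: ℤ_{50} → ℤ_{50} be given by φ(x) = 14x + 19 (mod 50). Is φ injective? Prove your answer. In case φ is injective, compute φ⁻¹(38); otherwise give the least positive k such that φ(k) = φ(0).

We have gcd(14, 50) = 2 > 1. Taking a = 0 and b = 25: φ(0) = 19 and φ(25) = 14·25 + 19 = 369 ≡ 19 (mod 50).
So φ(0) = φ(25) while 0 ≠ 25, thus φ is not injective.
Since φ is not injective, we find the least positive k with φ(k) = φ(0): this means 14k ≡ 0 (mod 50), i.e. 50 ∣ 14k. Since gcd(14, 50) = 2, dividing through by 2 this holds exactly when 25 ∣ 7k, and as gcd(7, 25) = 1, exactly when 25 ∣ k.
The smallest positive such k is 25.

25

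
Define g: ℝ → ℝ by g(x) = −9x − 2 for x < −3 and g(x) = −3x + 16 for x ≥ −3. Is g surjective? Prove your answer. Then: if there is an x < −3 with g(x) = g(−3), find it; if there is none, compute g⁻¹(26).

-28/9

Both pieces are strictly decreasing (slopes −9 and −3), so each is injective on its own interval.
The left piece maps (−∞, −3) onto (25, ∞); the right piece maps [−3, ∞) onto (−∞, 25].
These images together cover ℝ, so g is surjective.
Because the two images are disjoint, no x < −3 has g(x) = g(−3), so we compute g⁻¹(26): 26 lies in (25, ∞), so solve −9x − 2 = 26: x = (26 + 2)/(−9) = −28/9.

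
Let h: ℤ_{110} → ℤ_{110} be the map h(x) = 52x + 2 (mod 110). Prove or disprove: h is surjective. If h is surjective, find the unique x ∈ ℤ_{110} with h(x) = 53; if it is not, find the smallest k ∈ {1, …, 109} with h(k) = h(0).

55

Recall: surjectivity means every element of the codomain has a preimage under h.
Since gcd(52, 110) = 2, we have 52x ≡ 0 (mod 2) for all x, so h(x) ≡ 0 (mod 2).
But 1 ≢ 0 (mod 2), so 1 ∈ ℤ_{110} has no preimage. Therefore h is not surjective.
Since h is not surjective, we find the least positive k with h(k) = h(0): this means 52k ≡ 0 (mod 110), i.e. 110 ∣ 52k. Since gcd(52, 110) = 2, dividing through by 2 this holds exactly when 55 ∣ 26k, and as gcd(26, 55) = 1, exactly when 55 ∣ k.
The smallest positive such k is 55.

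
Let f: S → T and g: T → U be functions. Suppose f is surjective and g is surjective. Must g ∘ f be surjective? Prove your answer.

Let c ∈ U. Since g is surjective, there is b ∈ T with g(b) = c. Since f is surjective, there is a ∈ S with f(a) = b.
Then (g ∘ f)(a) = g(b) = c. Thus g ∘ f is surjective.

surjective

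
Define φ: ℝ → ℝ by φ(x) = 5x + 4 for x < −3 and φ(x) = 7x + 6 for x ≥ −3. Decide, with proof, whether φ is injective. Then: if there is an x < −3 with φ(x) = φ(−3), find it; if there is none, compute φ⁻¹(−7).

-19/5

Both pieces are strictly increasing (slopes 5 and 7), so each is injective on its own interval.
The left piece maps (−∞, −3) onto (−∞, −11); the right piece maps [−3, ∞) onto [−15, ∞).
These images overlap. In particular φ(−3) = −15 (right piece), and solving 5x + 4 = −15 on the left piece gives x = −19/5 < −3.
So φ(−19/5) = φ(−3) with −19/5 ≠ −3, and φ is not injective. This x = −19/5 is the requested value below −3.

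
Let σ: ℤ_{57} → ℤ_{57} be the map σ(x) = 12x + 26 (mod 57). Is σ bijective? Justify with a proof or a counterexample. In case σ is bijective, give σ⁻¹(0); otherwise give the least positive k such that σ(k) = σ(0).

Recall that σ is injective when σ(a) = σ(b) forces a = b.
We have gcd(12, 57) = 3 > 1. Taking a = 0 and b = 19: σ(0) = 26 and σ(19) = 12·19 + 26 = 254 ≡ 26 (mod 57).
So σ(0) = σ(19) while 0 ≠ 19, thus σ is not injective, hence not bijective.
Since σ is not bijective, we find the least positive k with σ(k) = σ(0): this means 12k ≡ 0 (mod 57), i.e. 57 ∣ 12k. Since gcd(12, 57) = 3, dividing through by 3 this holds exactly when 19 ∣ 4k, and as gcd(4, 19) = 1, exactly when 19 ∣ k.
The smallest positive such k is 19.

19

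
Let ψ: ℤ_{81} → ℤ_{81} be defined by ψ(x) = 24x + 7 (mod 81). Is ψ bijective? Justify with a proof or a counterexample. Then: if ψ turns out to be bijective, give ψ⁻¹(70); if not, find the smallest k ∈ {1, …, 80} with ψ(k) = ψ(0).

By definition, ψ is injective when ψ(s) = ψ(t) forces s = t.
We have gcd(24, 81) = 3 > 1. Taking s = 0 and t = 27: ψ(0) = 7 and ψ(27) = 24·27 + 7 = 655 ≡ 7 (mod 81).
So ψ(0) = ψ(27) while 0 ≠ 27, hence ψ is not injective, hence not bijective.
Since ψ is not bijective, we find the least positive k with ψ(k) = ψ(0): this means 24k ≡ 0 (mod 81), i.e. 81 ∣ 24k. Since gcd(24, 81) = 3, dividing through by 3 this holds exactly when 27 ∣ 8k, and as gcd(8, 27) = 1, exactly when 27 ∣ k.
The smallest positive such k is 27.

27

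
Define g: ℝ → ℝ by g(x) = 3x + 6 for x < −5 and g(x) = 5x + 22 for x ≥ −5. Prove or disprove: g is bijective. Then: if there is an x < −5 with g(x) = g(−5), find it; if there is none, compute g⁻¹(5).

-17/5

Both pieces are strictly increasing (slopes 3 and 5), so each is injective on its own interval.
The left piece maps (−∞, −5) onto (−∞, −9); the right piece maps [−5, ∞) onto [−3, ∞).
The images leave a gap (−9 has no preimage), so g is not surjective, hence not bijective.
Because the two images are disjoint, no x < −5 has g(x) = g(−5), so we compute g⁻¹(5): 5 lies in [−3, ∞), so solve 5x + 22 = 5: x = (5 − 22)/5 = −17/5.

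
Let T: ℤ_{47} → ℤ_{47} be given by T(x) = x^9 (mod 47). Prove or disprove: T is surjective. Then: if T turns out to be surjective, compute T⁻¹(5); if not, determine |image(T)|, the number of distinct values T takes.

Since 47 is prime, the nonzero elements of ℤ_{47} form a cyclic group of order 46.
As gcd(9, 46) = 1, raising to the 9th power is a bijection on this group: if s^9 ≡ t^9 then (st^{−1})^9 = 1, and the only element of order dividing gcd(9, 46) = 1 is 1, so s = t.
With T(0) = 0 this makes T injective on all of ℤ_{47}, hence bijective (finite equal-size domain and codomain). In particular T is surjective.
Since T is surjective, we find the preimage of 5. The inverse of x ↦ x^9 on (ℤ_{47})^× is x ↦ x^41, because 9·41 = 369 = 8·46 + 1 ≡ 1 (mod 46) and x^{46} = 1 for x ≠ 0 (Fermat). So T⁻¹(5) = 5^41 mod 47.
Repeated squaring mod 47: 5^1 ≡ 5, 5^2 ≡ 5² = 25, 5^4 ≡ 25² = 625 ≡ 14, 5^8 ≡ 14² = 196 ≡ 8, 5^16 ≡ 8² = 64 ≡ 17, 5^32 ≡ 17² = 289 ≡ 7. Since 41 = 32 + 8 + 1, 5^41 ≡ 7·8·5: 7·8 = 56 ≡ 9, then 9·5 = 45. So 5^41 ≡ 45 (mod 47).
Hence T⁻¹(5) = 45.

45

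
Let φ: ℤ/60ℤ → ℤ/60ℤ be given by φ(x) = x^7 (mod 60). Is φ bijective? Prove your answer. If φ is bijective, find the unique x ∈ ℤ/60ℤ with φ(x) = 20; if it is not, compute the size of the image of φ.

45

φ(0) = 0^7 = 0.
φ(30): Repeated squaring mod 60: 30^1 ≡ 30, 30^2 ≡ 30² = 900 ≡ 0, 30^4 ≡ 0² = 0. Since 7 = 4 + 2 + 1, 30^7 ≡ 0·0·30: 0·0 = 0, then 0·30 = 0. So 30^7 ≡ 0 (mod 60).
So φ(0) = φ(30) = 0 while 0 ≠ 30, hence φ is not injective, hence not bijective.
Since φ is not bijective, we determine |image(φ)|. Computing x^7 mod 60 for each x (by repeated squaring, reducing mod 60 at every step), the values φ(0), φ(1), …, φ(59) are: 0, 1, 8, 27, 4, 5, 36, 43, 32, 9, 40, 11, 48, 37, 44, 15, 16, 53, 12, 19, 20, 21, 28, 47, 24, 25, 56, 3, 52, 29, 0, 31, 8, 57, 4, 35, 36, 13, 32, 39, 40, 41, 48, 7, 44, 45, 16, 23, 12, 49, 20, 51, 28, 17, 24, 55, 56, 33, 52, 59.
The distinct values are {0, 1, 3, 4, 5, 7, 8, 9, 11, 12, 13, 15, 16, 17, 19, 20, 21, 23, 24, 25, 27, 28, 29, 31, 32, 33, 35, 36, 37, 39, 40, 41, 43, 44, 45, 47, 48, 49, 51, 52, 53, 55, 56, 57, 59}; there are 45 of them.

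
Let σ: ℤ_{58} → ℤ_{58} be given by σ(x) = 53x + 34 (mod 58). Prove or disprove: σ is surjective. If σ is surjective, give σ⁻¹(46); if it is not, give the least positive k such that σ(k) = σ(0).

Since gcd(53, 58) = 1, 53 is invertible modulo 58. Euclid's algorithm: 58 = 1·53 + 5, 53 = 10·5 + 3, 5 = 1·3 + 2, 3 = 1·2 + 1; back-substituting gives 1 = 23·53 − 21·58, so 53⁻¹ ≡ 23 (mod 58).
Then y ↦ 23(y − 34) is a two-sided inverse to σ, so every y ∈ ℤ_{58} has a preimage.
Thus σ is surjective.
Since σ is surjective, we find σ⁻¹(46): we need 53x ≡ 46 − 34 ≡ 12 (mod 58). Using 53⁻¹ = 23: x ≡ 23·12 = 276 = 4·58 + 44, so x = 44.
Check: σ(44) = 53·44 + 34 = 2366 = 40·58 + 46 ≡ 46 (mod 58).

44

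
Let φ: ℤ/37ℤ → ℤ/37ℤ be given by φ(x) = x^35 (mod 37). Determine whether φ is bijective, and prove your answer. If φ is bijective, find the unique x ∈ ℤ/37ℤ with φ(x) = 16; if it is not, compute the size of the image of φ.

Since 37 is prime, the nonzero elements of ℤ/37ℤ form a cyclic group of order 36.
As gcd(35, 36) = 1, raising to the 35th power is a bijection on this group: if u^35 ≡ v^35 then (uv^{−1})^35 = 1, and the only element of order dividing gcd(35, 36) = 1 is 1, so u = v.
With φ(0) = 0 this makes φ injective on all of ℤ/37ℤ, hence bijective (finite equal-size domain and codomain). In particular φ is bijective.
Since φ is bijective, we find the preimage of 16. The inverse of x ↦ x^35 on (ℤ/37ℤ)^× is x ↦ x^35, because 35·35 = 1225 = 34·36 + 1 ≡ 1 (mod 36) and x^{36} = 1 for x ≠ 0 (Fermat). So φ⁻¹(16) = 16^35 mod 37.
Repeated squaring mod 37: 16^1 ≡ 16, 16^2 ≡ 16² = 256 ≡ 34, 16^4 ≡ 34² = 1156 ≡ 9, 16^8 ≡ 9² = 81 ≡ 7, 16^16 ≡ 7² = 49 ≡ 12, 16^32 ≡ 12² = 144 ≡ 33. Since 35 = 32 + 2 + 1, 16^35 ≡ 33·34·16: 33·34 = 1122 ≡ 12, then 12·16 = 192 ≡ 7. So 16^35 ≡ 7 (mod 37).
Hence φ⁻¹(16) = 7.

7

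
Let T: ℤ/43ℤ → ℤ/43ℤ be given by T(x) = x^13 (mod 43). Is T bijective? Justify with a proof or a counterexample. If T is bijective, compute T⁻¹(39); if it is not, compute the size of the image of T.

Since 43 is prime, the nonzero elements of ℤ/43ℤ form a cyclic group of order 42.
As gcd(13, 42) = 1, raising to the 13th power is a bijection on this group: if x_1^13 ≡ x_2^13 then (x_1x_2^{−1})^13 = 1, and the only element of order dividing gcd(13, 42) = 1 is 1, so x_1 = x_2.
With T(0) = 0 this makes T injective on all of ℤ/43ℤ, hence bijective (finite equal-size domain and codomain). In particular T is bijective.
Since T is bijective, we find the preimage of 39. The inverse of x ↦ x^13 on (ℤ/43ℤ)^× is x ↦ x^13, because 13·13 = 169 = 4·42 + 1 ≡ 1 (mod 42) and x^{42} = 1 for x ≠ 0 (Fermat). So T⁻¹(39) = 39^13 mod 43.
Repeated squaring mod 43: 39^1 ≡ 39, 39^2 ≡ 39² = 1521 ≡ 16, 39^4 ≡ 16² = 256 ≡ 41, 39^8 ≡ 41² = 1681 ≡ 4. Since 13 = 8 + 4 + 1, 39^13 ≡ 4·41·39: 4·41 = 164 ≡ 35, then 35·39 = 1365 ≡ 32. So 39^13 ≡ 32 (mod 43).
Hence T⁻¹(39) = 32.

32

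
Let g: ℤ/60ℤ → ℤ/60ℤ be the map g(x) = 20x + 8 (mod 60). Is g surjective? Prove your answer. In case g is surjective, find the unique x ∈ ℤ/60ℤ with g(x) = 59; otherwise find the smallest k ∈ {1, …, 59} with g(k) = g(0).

Since gcd(20, 60) = 20, we have 20x ≡ 0 (mod 20) for all x, so g(x) ≡ 8 (mod 20).
But 0 ≢ 8 (mod 20), so 0 ∈ ℤ/60ℤ has no preimage. Hence g is not surjective.
Since g is not surjective, we find the least positive k with g(k) = g(0): this means 20k ≡ 0 (mod 60), i.e. 60 ∣ 20k. Since gcd(20, 60) = 20, dividing through by 20 this holds exactly when 3 ∣ k.
The smallest positive such k is 3.

3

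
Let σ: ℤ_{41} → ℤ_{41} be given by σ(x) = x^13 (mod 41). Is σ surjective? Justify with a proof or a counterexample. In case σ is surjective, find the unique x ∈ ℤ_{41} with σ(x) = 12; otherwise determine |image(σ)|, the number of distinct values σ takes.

Since 41 is prime, the nonzero elements of ℤ_{41} form a cyclic group of order 40.
As gcd(13, 40) = 1, raising to the 13th power is a bijection on this group: if s^13 ≡ t^13 then (st^{−1})^13 = 1, and the only element of order dividing gcd(13, 40) = 1 is 1, so s = t.
With σ(0) = 0 this makes σ injective on all of ℤ_{41}, hence bijective (finite equal-size domain and codomain). In particular σ is surjective.
Since σ is surjective, we find the preimage of 12. The inverse of x ↦ x^13 on (ℤ_{41})^× is x ↦ x^37, because 13·37 = 481 = 12·40 + 1 ≡ 1 (mod 40) and x^{40} = 1 for x ≠ 0 (Fermat). So σ⁻¹(12) = 12^37 mod 41.
Repeated squaring mod 41: 12^1 ≡ 12, 12^2 ≡ 12² = 144 ≡ 21, 12^4 ≡ 21² = 441 ≡ 31, 12^8 ≡ 31² = 961 ≡ 18, 12^16 ≡ 18² = 324 ≡ 37, 12^32 ≡ 37² = 1369 ≡ 16. Since 37 = 32 + 4 + 1, 12^37 ≡ 16·31·12: 16·31 = 496 ≡ 4, then 4·12 = 48 ≡ 7. So 12^37 ≡ 7 (mod 41).
Hence σ⁻¹(12) = 7.

7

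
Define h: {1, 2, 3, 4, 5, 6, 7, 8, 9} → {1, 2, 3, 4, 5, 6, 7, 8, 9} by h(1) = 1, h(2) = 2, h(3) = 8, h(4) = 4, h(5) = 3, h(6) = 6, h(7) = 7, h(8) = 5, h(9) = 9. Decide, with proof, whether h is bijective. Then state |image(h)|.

The values 1, 2, 8, 4, 3, 6, 7, 5, 9 are a permutation of {1, 2, 3, 4, 5, 6, 7, 8, 9}: each element appears exactly once.
So h is injective and surjective, hence bijective.
The image of h is {1, 2, 3, 4, 5, 6, 7, 8, 9}, which has 9 elements.

9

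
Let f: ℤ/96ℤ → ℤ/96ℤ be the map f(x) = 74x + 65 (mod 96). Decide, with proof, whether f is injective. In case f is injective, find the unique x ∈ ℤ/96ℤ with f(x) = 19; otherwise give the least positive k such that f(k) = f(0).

We have gcd(74, 96) = 2 > 1. Taking u = 0 and v = 48: f(0) = 65 and f(48) = 74·48 + 65 = 3617 ≡ 65 (mod 96).
So f(0) = f(48) while 0 ≠ 48, therefore f is not injective.
Since f is not injective, we find the least positive k with f(k) = f(0): this means 74k ≡ 0 (mod 96), i.e. 96 ∣ 74k. Since gcd(74, 96) = 2, dividing through by 2 this holds exactly when 48 ∣ 37k, and as gcd(37, 48) = 1, exactly when 48 ∣ k.
The smallest positive such k is 48.

48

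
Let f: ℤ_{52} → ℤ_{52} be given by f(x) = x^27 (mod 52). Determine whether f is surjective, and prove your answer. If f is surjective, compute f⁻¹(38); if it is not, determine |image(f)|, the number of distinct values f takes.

15

f(2): Repeated squaring mod 52: 2^1 ≡ 2, 2^2 ≡ 2² = 4, 2^4 ≡ 4² = 16, 2^8 ≡ 16² = 256 ≡ 48, 2^16 ≡ 48² = 2304 ≡ 16. Since 27 = 16 + 8 + 2 + 1, 2^27 ≡ 16·48·4·2: 16·48 = 768 ≡ 40, then 40·4 = 160 ≡ 4, then 4·2 = 8. So 2^27 ≡ 8 (mod 52).
f(6): Repeated squaring mod 52: 6^1 ≡ 6, 6^2 ≡ 6² = 36, 6^4 ≡ 36² = 1296 ≡ 48, 6^8 ≡ 48² = 2304 ≡ 16, 6^16 ≡ 16² = 256 ≡ 48. Since 27 = 16 + 8 + 2 + 1, 6^27 ≡ 48·16·36·6: 48·16 = 768 ≡ 40, then 40·36 = 1440 ≡ 36, then 36·6 = 216 ≡ 8. So 6^27 ≡ 8 (mod 52).
So f(2) = f(6) = 8 while 2 ≠ 6, therefore f is not injective.
A non-injective map from the 52-element set ℤ_{52} to itself takes at most 51 distinct values, so it cannot be surjective. So f is not surjective.
Since f is not surjective, we determine |image(f)|. Computing x^27 mod 52 for each x (by repeated squaring, reducing mod 52 at every step), the values f(0), f(1), …, f(51) are: 0, 1, 8, 27, 12, 21, 8, 31, 44, 1, 12, 31, 12, 13, 40, 47, 40, 25, 8, 47, 44, 5, 40, 51, 44, 25, 0, 27, 8, 1, 12, 47, 8, 5, 44, 27, 12, 5, 12, 39, 40, 21, 40, 51, 8, 21, 44, 31, 40, 25, 44, 51.
The distinct values are {0, 1, 5, 8, 12, 13, 21, 25, 27, 31, 39, 40, 44, 47, 51}; there are 15 of them.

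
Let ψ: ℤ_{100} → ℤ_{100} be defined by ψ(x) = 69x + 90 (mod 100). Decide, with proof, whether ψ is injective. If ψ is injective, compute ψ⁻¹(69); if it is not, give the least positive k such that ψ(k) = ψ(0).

By definition, ψ is injective if ψ(x_1) = ψ(x_2) implies x_1 = x_2.
Suppose ψ(x_1) = ψ(x_2) in ℤ_{100}. Then 69x_1 + 90 ≡ 69x_2 + 90 (mod 100), therefore 69(x_1 − x_2) ≡ 0 (mod 100).
Since gcd(69, 100) = 1, 69 is invertible modulo 100, so x_1 − x_2 ≡ 0 (mod 100), i.e. x_1 = x_2.
Thus ψ is injective.
We now compute 69⁻¹ mod 100 explicitly. Euclid's algorithm: 100 = 1·69 + 31, 69 = 2·31 + 7, 31 = 4·7 + 3, 7 = 2·3 + 1; back-substituting gives 1 = 29·69 − 20·100, so 69⁻¹ ≡ 29 (mod 100).
Since ψ is injective, we find ψ⁻¹(69): we need 69x ≡ 69 − 90 ≡ 79 (mod 100). Using 69⁻¹ = 29: x ≡ 29·79 = 2291 = 22·100 + 91, so x = 91.
Check: ψ(91) = 69·91 + 90 = 6369 = 63·100 + 69 ≡ 69 (mod 100).

91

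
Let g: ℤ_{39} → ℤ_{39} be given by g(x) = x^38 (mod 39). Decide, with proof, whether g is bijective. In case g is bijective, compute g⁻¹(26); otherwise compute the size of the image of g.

g(5): Repeated squaring mod 39: 5^1 ≡ 5, 5^2 ≡ 5² = 25, 5^4 ≡ 25² = 625 ≡ 1, 5^8 ≡ 1² = 1, 5^16 ≡ 1² = 1, 5^32 ≡ 1² = 1. Since 38 = 32 + 4 + 2, 5^38 ≡ 1·1·25: 1·1 = 1, then 1·25 = 25. So 5^38 ≡ 25 (mod 39).
g(8): Repeated squaring mod 39: 8^1 ≡ 8, 8^2 ≡ 8² = 64 ≡ 25, 8^4 ≡ 25² = 625 ≡ 1, 8^8 ≡ 1² = 1, 8^16 ≡ 1² = 1, 8^32 ≡ 1² = 1. Since 38 = 32 + 4 + 2, 8^38 ≡ 1·1·25: 1·1 = 1, then 1·25 = 25. So 8^38 ≡ 25 (mod 39).
So g(5) = g(8) = 25 while 5 ≠ 8, so g is not injective, hence not bijective.
Since g is not bijective, we determine |image(g)|. Computing x^38 mod 39 for each x (by repeated squaring, reducing mod 39 at every step), the values g(0), g(1), …, g(38) are: 0, 1, 4, 9, 16, 25, 36, 10, 25, 3, 22, 4, 27, 13, 1, 30, 22, 16, 12, 10, 10, 12, 16, 22, 30, 1, 13, 27, 4, 22, 3, 25, 10, 36, 25, 16, 9, 4, 1.
The distinct values are {0, 1, 3, 4, 9, 10, 12, 13, 16, 22, 25, 27, 30, 36}; there are 14 of them.

14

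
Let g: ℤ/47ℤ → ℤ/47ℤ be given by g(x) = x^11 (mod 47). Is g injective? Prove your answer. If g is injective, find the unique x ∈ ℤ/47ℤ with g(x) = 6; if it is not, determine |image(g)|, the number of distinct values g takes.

17

Since 47 is prime, the nonzero elements of ℤ/47ℤ form a cyclic group of order 46.
As gcd(11, 46) = 1, raising to the 11th power is a bijection on this group: if s^11 ≡ t^11 then (st^{−1})^11 = 1, and the only element of order dividing gcd(11, 46) = 1 is 1, so s = t.
With g(0) = 0 this makes g injective on all of ℤ/47ℤ, hence bijective (finite equal-size domain and codomain). In particular g is injective.
Since g is injective, we find the preimage of 6. The inverse of x ↦ x^11 on (ℤ/47ℤ)^× is x ↦ x^21, because 11·21 = 231 = 5·46 + 1 ≡ 1 (mod 46) and x^{46} = 1 for x ≠ 0 (Fermat). So g⁻¹(6) = 6^21 mod 47.
Repeated squaring mod 47: 6^1 ≡ 6, 6^2 ≡ 6² = 36, 6^4 ≡ 36² = 1296 ≡ 27, 6^8 ≡ 27² = 729 ≡ 24, 6^16 ≡ 24² = 576 ≡ 12. Since 21 = 16 + 4 + 1, 6^21 ≡ 12·27·6: 12·27 = 324 ≡ 42, then 42·6 = 252 ≡ 17. So 6^21 ≡ 17 (mod 47).
Hence g⁻¹(6) = 17.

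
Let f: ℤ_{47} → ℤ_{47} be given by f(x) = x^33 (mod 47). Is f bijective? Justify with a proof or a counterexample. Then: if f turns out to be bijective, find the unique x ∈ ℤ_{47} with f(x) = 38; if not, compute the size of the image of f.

33

Since 47 is prime, the nonzero elements of ℤ_{47} form a cyclic group of order 46.
As gcd(33, 46) = 1, raising to the 33rd power is a bijection on this group: if x_1^33 ≡ x_2^33 then (x_1x_2^{−1})^33 = 1, and the only element of order dividing gcd(33, 46) = 1 is 1, so x_1 = x_2.
With f(0) = 0 this makes f injective on all of ℤ_{47}, hence bijective (finite equal-size domain and codomain). In particular f is bijective.
Since f is bijective, we find the preimage of 38. The inverse of x ↦ x^33 on (ℤ_{47})^× is x ↦ x^7, because 33·7 = 231 = 5·46 + 1 ≡ 1 (mod 46) and x^{46} = 1 for x ≠ 0 (Fermat). So f⁻¹(38) = 38^7 mod 47.
Repeated squaring mod 47: 38^1 ≡ 38, 38^2 ≡ 38² = 1444 ≡ 34, 38^4 ≡ 34² = 1156 ≡ 28. Since 7 = 4 + 2 + 1, 38^7 ≡ 28·34·38: 28·34 = 952 ≡ 12, then 12·38 = 456 ≡ 33. So 38^7 ≡ 33 (mod 47).
Hence f⁻¹(38) = 33.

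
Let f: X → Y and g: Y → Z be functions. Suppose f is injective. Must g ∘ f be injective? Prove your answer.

No. Take X = Y = Z = {1, 2}, f = identity (injective), and g(x) = 1 for every x.
Then (g ∘ f)(1) = 1 = (g ∘ f)(2) with 1 ≠ 2, so g ∘ f is not injective.

not injective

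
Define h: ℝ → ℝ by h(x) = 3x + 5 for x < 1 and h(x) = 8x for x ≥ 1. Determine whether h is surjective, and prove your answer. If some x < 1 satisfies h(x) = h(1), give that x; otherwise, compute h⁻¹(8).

Both pieces are strictly increasing (slopes 3 and 8), so each is injective on its own interval.
The left piece maps (−∞, 1) onto (−∞, 8); the right piece maps [1, ∞) onto [8, ∞).
These images together cover ℝ, so h is surjective.
Because the two images are disjoint, no x < 1 has h(x) = h(1), so we compute h⁻¹(8): 8 lies in [8, ∞), so solve 8x = 8: x = (8 − 0)/8 = 1.

1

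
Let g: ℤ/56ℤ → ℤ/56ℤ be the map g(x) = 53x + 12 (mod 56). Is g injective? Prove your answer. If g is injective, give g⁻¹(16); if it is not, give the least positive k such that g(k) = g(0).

Suppose g(s) = g(t) in ℤ/56ℤ. Then 53s + 12 ≡ 53t + 12 (mod 56), so 53(s − t) ≡ 0 (mod 56).
Since gcd(53, 56) = 1, 53 is invertible modulo 56, therefore s − t ≡ 0 (mod 56), i.e. s = t.
Therefore g is injective.
We now compute 53⁻¹ mod 56 explicitly. Euclid's algorithm: 56 = 1·53 + 3, 53 = 17·3 + 2, 3 = 1·2 + 1; back-substituting gives 1 = 37·53 − 35·56, so 53⁻¹ ≡ 37 (mod 56).
Since g is injective, we compute g⁻¹(16): solve 53x + 12 ≡ 16 (mod 56), i.e. 53x ≡ 4 (mod 56).
Multiplying by 53⁻¹ = 37 gives x ≡ 37·4 = 148 = 2·56 + 36 ≡ 36 (mod 56).
Check: g(36) = 53·36 + 12 = 1920 = 34·56 + 16 ≡ 16 (mod 56).

36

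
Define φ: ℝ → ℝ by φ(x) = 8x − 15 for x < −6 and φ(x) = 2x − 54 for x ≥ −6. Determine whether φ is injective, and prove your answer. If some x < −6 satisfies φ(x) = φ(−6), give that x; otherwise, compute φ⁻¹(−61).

Both pieces are strictly increasing (slopes 8 and 2), so each is injective on its own interval.
The left piece maps (−∞, −6) onto (−∞, −63); the right piece maps [−6, ∞) onto [−66, ∞).
These images overlap. In particular φ(−6) = −66 (right piece), and solving 8x − 15 = −66 on the left piece gives x = −51/8 < −6.
So φ(−51/8) = φ(−6) with −51/8 ≠ −6, and φ is not injective. This x = −51/8 is the requested value below −6.

-51/8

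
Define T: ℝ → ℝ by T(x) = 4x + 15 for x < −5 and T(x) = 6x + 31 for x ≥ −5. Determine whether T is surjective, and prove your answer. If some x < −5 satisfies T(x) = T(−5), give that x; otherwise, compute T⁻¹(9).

Both pieces are strictly increasing (slopes 4 and 6), so each is injective on its own interval.
The left piece maps (−∞, −5) onto (−∞, −5); the right piece maps [−5, ∞) onto [1, ∞).
The union (−∞, −5) ∪ [1, ∞) omits the interval between −5 and 1; in particular −5 has no preimage. So T is not surjective.
Because the two images are disjoint, no x < −5 has T(x) = T(−5), so we compute T⁻¹(9): 9 lies in [1, ∞), so solve 6x + 31 = 9: x = (9 − 31)/6 = −11/3.

-11/3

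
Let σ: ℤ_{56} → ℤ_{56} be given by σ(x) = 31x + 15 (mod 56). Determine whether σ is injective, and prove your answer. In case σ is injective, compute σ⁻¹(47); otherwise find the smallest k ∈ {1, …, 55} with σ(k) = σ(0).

If σ(u) = σ(v), then 31u ≡ 31v (mod 56). Because gcd(31, 56) = 1, we may cancel 31 to get u ≡ v (mod 56).
Thus σ is injective.
We now compute 31⁻¹ mod 56 explicitly. Euclid's algorithm: 56 = 1·31 + 25, 31 = 1·25 + 6, 25 = 4·6 + 1; back-substituting gives 1 = 47·31 − 26·56, so 31⁻¹ ≡ 47 (mod 56).
Since σ is injective, we compute σ⁻¹(47): solve 31x + 15 ≡ 47 (mod 56), i.e. 31x ≡ 32 (mod 56).
Multiplying by 31⁻¹ = 47 gives x ≡ 47·32 = 1504 = 26·56 + 48 ≡ 48 (mod 56).
Check: σ(48) = 31·48 + 15 = 1503 = 26·56 + 47 ≡ 47 (mod 56).

48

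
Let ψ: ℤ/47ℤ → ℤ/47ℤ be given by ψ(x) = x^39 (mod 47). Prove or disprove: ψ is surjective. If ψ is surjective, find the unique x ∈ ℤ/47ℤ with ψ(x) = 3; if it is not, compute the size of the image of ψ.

36

Since 47 is prime, the nonzero elements of ℤ/47ℤ form a cyclic group of order 46.
As gcd(39, 46) = 1, raising to the 39th power is a bijection on this group: if a^39 ≡ b^39 then (ab^{−1})^39 = 1, and the only element of order dividing gcd(39, 46) = 1 is 1, so a = b.
With ψ(0) = 0 this makes ψ injective on all of ℤ/47ℤ, hence bijective (finite equal-size domain and codomain). In particular ψ is surjective.
Since ψ is surjective, we find the preimage of 3. The inverse of x ↦ x^39 on (ℤ/47ℤ)^× is x ↦ x^13, because 39·13 = 507 = 11·46 + 1 ≡ 1 (mod 46) and x^{46} = 1 for x ≠ 0 (Fermat). So ψ⁻¹(3) = 3^13 mod 47.
Repeated squaring mod 47: 3^1 ≡ 3, 3^2 ≡ 3² = 9, 3^4 ≡ 9² = 81 ≡ 34, 3^8 ≡ 34² = 1156 ≡ 28. Since 13 = 8 + 4 + 1, 3^13 ≡ 28·34·3: 28·34 = 952 ≡ 12, then 12·3 = 36. So 3^13 ≡ 36 (mod 47).
Hence ψ⁻¹(3) = 36.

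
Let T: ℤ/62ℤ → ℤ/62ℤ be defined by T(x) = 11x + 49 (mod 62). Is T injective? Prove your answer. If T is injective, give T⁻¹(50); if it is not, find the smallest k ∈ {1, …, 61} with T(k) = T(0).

Suppose T(u) = T(v) in ℤ/62ℤ. Then 11u + 49 ≡ 11v + 49 (mod 62), hence 11(u − v) ≡ 0 (mod 62).
Since gcd(11, 62) = 1, 11 is invertible modulo 62, so u − v ≡ 0 (mod 62), i.e. u = v.
So T is injective.
We now compute 11⁻¹ mod 62 explicitly. Euclid's algorithm: 62 = 5·11 + 7, 11 = 1·7 + 4, 7 = 1·4 + 3, 4 = 1·3 + 1; back-substituting gives 1 = 17·11 − 3·62, so 11⁻¹ ≡ 17 (mod 62).
Since T is injective, we compute T⁻¹(50): solve 11x + 49 ≡ 50 (mod 62), i.e. 11x ≡ 1 (mod 62).
Multiplying by 11⁻¹ = 17 gives x ≡ 17·1 = 17 ≡ 17 (mod 62).
Check: T(17) = 11·17 + 49 = 236 = 3·62 + 50 ≡ 50 (mod 62).

17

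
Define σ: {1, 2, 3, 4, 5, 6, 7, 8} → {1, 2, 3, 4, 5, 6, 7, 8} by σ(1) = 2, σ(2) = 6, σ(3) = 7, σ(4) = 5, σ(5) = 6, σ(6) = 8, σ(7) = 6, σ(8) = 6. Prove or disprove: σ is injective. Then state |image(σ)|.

5

σ(2) = 6 = σ(5) with 2 ≠ 5, so σ is not injective.
The image of σ is {2, 5, 6, 7, 8}, which has 5 elements.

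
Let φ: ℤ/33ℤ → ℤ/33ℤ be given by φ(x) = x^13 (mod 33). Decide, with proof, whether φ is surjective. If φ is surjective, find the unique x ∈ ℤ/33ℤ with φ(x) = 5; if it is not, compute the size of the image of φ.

Computing x^13 mod 33 for each x (by repeated squaring, reducing mod 33 at every step), the values φ(0), φ(1), …, φ(32) are: 0, 1, 8, 27, 31, 26, 18, 13, 17, 3, 10, 11, 12, 19, 5, 9, 4, 29, 24, 28, 14, 21, 22, 23, 30, 16, 20, 15, 7, 2, 6, 25, 32.
Every element of ℤ/33ℤ appears exactly once in this list, so φ is a bijection, and in particular surjective.
Since φ is surjective, we read off the preimage of 5 from the same table: φ(14) = 5, so φ⁻¹(5) = 14.

14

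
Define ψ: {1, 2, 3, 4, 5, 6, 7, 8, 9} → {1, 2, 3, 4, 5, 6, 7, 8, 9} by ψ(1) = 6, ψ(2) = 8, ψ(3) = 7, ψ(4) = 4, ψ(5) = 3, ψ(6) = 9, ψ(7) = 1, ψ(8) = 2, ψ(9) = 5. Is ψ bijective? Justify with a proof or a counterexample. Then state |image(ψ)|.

9

The values 6, 8, 7, 4, 3, 9, 1, 2, 5 are a permutation of {1, 2, 3, 4, 5, 6, 7, 8, 9}: each element appears exactly once.
So ψ is injective and surjective, hence bijective.
The image of ψ is {1, 2, 3, 4, 5, 6, 7, 8, 9}, which has 9 elements.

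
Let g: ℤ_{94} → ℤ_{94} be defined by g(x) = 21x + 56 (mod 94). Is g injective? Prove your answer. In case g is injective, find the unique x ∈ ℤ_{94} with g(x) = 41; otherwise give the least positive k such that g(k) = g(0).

Recall that injectivity means: for all s, t in the domain, g(s) = g(t) implies s = t.
Suppose g(s) = g(t) in ℤ_{94}. Then 21s + 56 ≡ 21t + 56 (mod 94), therefore 21(s − t) ≡ 0 (mod 94).
Since gcd(21, 94) = 1, 21 is invertible modulo 94, therefore s − t ≡ 0 (mod 94), i.e. s = t.
So g is injective.
We now compute 21⁻¹ mod 94 explicitly. Euclid's algorithm: 94 = 4·21 + 10, 21 = 2·10 + 1; back-substituting gives 1 = 9·21 − 2·94, so 21⁻¹ ≡ 9 (mod 94).
Since g is injective, we find g⁻¹(41): we need 21x ≡ 41 − 56 ≡ 79 (mod 94). Using 21⁻¹ = 9: x ≡ 9·79 = 711 = 7·94 + 53, so x = 53.
Check: g(53) = 21·53 + 56 = 1169 = 12·94 + 41 ≡ 41 (mod 94).

53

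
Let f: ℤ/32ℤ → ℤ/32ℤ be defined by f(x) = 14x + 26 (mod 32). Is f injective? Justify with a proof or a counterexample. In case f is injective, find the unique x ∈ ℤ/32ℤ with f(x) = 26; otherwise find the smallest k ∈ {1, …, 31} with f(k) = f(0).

16

We have gcd(14, 32) = 2 > 1. Taking x_1 = 0 and x_2 = 16: f(0) = 26 and f(16) = 14·16 + 26 = 250 ≡ 26 (mod 32).
So f(0) = f(16) while 0 ≠ 16, therefore f is not injective.
Since f is not injective, we find the least positive k with f(k) = f(0): this means 14k ≡ 0 (mod 32), i.e. 32 ∣ 14k. Since gcd(14, 32) = 2, dividing through by 2 this holds exactly when 16 ∣ 7k, and as gcd(7, 16) = 1, exactly when 16 ∣ k.
The smallest positive such k is 16.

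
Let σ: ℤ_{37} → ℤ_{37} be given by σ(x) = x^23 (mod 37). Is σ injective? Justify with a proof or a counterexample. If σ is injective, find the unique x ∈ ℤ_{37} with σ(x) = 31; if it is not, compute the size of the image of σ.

6

Since 37 is prime, the nonzero elements of ℤ_{37} form a cyclic group of order 36.
As gcd(23, 36) = 1, raising to the 23rd power is a bijection on this group: if u^23 ≡ v^23 then (uv^{−1})^23 = 1, and the only element of order dividing gcd(23, 36) = 1 is 1, so u = v.
With σ(0) = 0 this makes σ injective on all of ℤ_{37}, hence bijective (finite equal-size domain and codomain). In particular σ is injective.
Since σ is injective, we find the preimage of 31. The inverse of x ↦ x^23 on (ℤ_{37})^× is x ↦ x^11, because 23·11 = 253 = 7·36 + 1 ≡ 1 (mod 36) and x^{36} = 1 for x ≠ 0 (Fermat). So σ⁻¹(31) = 31^11 mod 37.
Repeated squaring mod 37: 31^1 ≡ 31, 31^2 ≡ 31² = 961 ≡ 36, 31^4 ≡ 36² = 1296 ≡ 1, 31^8 ≡ 1² = 1. Since 11 = 8 + 2 + 1, 31^11 ≡ 1·36·31: 1·36 = 36, then 36·31 = 1116 ≡ 6. So 31^11 ≡ 6 (mod 37).
Hence σ⁻¹(31) = 6.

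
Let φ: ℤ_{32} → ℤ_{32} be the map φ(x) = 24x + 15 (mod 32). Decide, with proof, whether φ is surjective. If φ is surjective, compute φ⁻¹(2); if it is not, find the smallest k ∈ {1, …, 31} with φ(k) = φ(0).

4

Since gcd(24, 32) = 8, we have 24x ≡ 0 (mod 8) for all x, so φ(x) ≡ 7 (mod 8).
But 0 ≢ 7 (mod 8), so 0 ∈ ℤ_{32} has no preimage. Therefore φ is not surjective.
Since φ is not surjective, we find the least positive k with φ(k) = φ(0): this means 24k ≡ 0 (mod 32), i.e. 32 ∣ 24k. Since gcd(24, 32) = 8, dividing through by 8 this holds exactly when 4 ∣ 3k, and as gcd(3, 4) = 1, exactly when 4 ∣ k.
The smallest positive such k is 4.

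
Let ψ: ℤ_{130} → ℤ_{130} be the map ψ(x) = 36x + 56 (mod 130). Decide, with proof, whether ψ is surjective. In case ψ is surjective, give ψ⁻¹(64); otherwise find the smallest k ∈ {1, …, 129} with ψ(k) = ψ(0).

65

Since gcd(36, 130) = 2, we have 36x ≡ 0 (mod 2) for all x, so ψ(x) ≡ 0 (mod 2).
But 1 ≢ 0 (mod 2), so 1 ∈ ℤ_{130} has no preimage. Thus ψ is not surjective.
Since ψ is not surjective, we find the least positive k with ψ(k) = ψ(0): this means 36k ≡ 0 (mod 130), i.e. 130 ∣ 36k. Since gcd(36, 130) = 2, dividing through by 2 this holds exactly when 65 ∣ 18k, and as gcd(18, 65) = 1, exactly when 65 ∣ k.
The smallest positive such k is 65.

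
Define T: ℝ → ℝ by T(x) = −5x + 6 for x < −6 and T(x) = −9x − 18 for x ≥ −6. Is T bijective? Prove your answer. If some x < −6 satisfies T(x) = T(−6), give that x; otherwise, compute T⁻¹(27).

-5

Both pieces are strictly decreasing (slopes −5 and −9), so each is injective on its own interval.
The left piece maps (−∞, −6) onto (36, ∞); the right piece maps [−6, ∞) onto (−∞, 36].
Since 36 = 36, the images partition ℝ: T is injective and surjective, hence bijective.
Because the two images are disjoint, no x < −6 has T(x) = T(−6), so we compute T⁻¹(27): 27 lies in (−∞, 36], so solve −9x − 18 = 27: x = (27 + 18)/(−9) = −5.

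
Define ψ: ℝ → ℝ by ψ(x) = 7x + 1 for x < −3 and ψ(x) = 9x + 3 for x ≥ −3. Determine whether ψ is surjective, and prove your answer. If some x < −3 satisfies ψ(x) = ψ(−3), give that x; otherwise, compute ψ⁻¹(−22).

Both pieces are strictly increasing (slopes 7 and 9), so each is injective on its own interval.
The left piece maps (−∞, −3) onto (−∞, −20); the right piece maps [−3, ∞) onto [−24, ∞).
The union (−∞, −20) ∪ [−24, ∞) covers ℝ, so ψ is surjective.
For the follow-up: the images overlap, so an x < −3 with ψ(x) = ψ(−3) exists. ψ(−3) = −24; solving 7x + 1 = −24 for x < −3 gives x = (−24 − 1)/7 = −25/7.

-25/7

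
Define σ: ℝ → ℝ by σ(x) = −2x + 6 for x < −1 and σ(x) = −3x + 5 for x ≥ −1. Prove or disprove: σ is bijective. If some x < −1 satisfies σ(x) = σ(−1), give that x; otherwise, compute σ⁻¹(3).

2/3

Both pieces are strictly decreasing (slopes −2 and −3), so each is injective on its own interval.
The left piece maps (−∞, −1) onto (8, ∞); the right piece maps [−1, ∞) onto (−∞, 8].
Since 8 = 8, the images partition ℝ: σ is injective and surjective, hence bijective.
Because the two images are disjoint, no x < −1 has σ(x) = σ(−1), so we compute σ⁻¹(3): 3 lies in (−∞, 8], so solve −3x + 5 = 3: x = (3 − 5)/(−3) = 2/3.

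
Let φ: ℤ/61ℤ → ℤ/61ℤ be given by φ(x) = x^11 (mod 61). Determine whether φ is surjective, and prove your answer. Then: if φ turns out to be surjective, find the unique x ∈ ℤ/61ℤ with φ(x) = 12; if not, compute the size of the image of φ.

15

Since 61 is prime, the nonzero elements of ℤ/61ℤ form a cyclic group of order 60.
As gcd(11, 60) = 1, raising to the 11th power is a bijection on this group: if u^11 ≡ v^11 then (uv^{−1})^11 = 1, and the only element of order dividing gcd(11, 60) = 1 is 1, so u = v.
With φ(0) = 0 this makes φ injective on all of ℤ/61ℤ, hence bijective (finite equal-size domain and codomain). In particular φ is surjective.
Since φ is surjective, we find the preimage of 12. The inverse of x ↦ x^11 on (ℤ/61ℤ)^× is x ↦ x^11, because 11·11 = 121 = 2·60 + 1 ≡ 1 (mod 60) and x^{60} = 1 for x ≠ 0 (Fermat). So φ⁻¹(12) = 12^11 mod 61.
Repeated squaring mod 61: 12^1 ≡ 12, 12^2 ≡ 12² = 144 ≡ 22, 12^4 ≡ 22² = 484 ≡ 57, 12^8 ≡ 57² = 3249 ≡ 16. Since 11 = 8 + 2 + 1, 12^11 ≡ 16·22·12: 16·22 = 352 ≡ 47, then 47·12 = 564 ≡ 15. So 12^11 ≡ 15 (mod 61).
Hence φ⁻¹(12) = 15.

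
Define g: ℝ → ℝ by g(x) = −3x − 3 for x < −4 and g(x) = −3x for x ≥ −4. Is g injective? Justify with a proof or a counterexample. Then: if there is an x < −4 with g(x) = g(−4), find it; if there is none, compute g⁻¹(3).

-5

Both pieces are strictly decreasing (slopes −3 and −3), so each is injective on its own interval.
The left piece maps (−∞, −4) onto (9, ∞); the right piece maps [−4, ∞) onto (−∞, 12].
These images overlap. In particular g(−4) = 12 (right piece), and solving −3x − 3 = 12 on the left piece gives x = −5 < −4.
So g(−5) = g(−4) with −5 ≠ −4, and g is not injective. This x = −5 is the requested value below −4.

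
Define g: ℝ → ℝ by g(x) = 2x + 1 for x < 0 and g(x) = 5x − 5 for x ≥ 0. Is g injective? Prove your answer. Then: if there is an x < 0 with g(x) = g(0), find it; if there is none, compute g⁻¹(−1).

-3

Both pieces are strictly increasing (slopes 2 and 5), so each is injective on its own interval.
The left piece maps (−∞, 0) onto (−∞, 1); the right piece maps [0, ∞) onto [−5, ∞).
These images overlap. In particular g(0) = −5 (right piece), and solving 2x + 1 = −5 on the left piece gives x = −3 < 0.
So g(−3) = g(0) with −3 ≠ 0, and g is not injective. This x = −3 is the requested value below 0.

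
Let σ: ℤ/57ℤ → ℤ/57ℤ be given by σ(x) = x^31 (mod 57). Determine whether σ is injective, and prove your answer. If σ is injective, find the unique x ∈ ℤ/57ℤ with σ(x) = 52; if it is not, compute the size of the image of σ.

Computing x^31 mod 57 for each x (by repeated squaring, reducing mod 57 at every step), the values σ(0), σ(1), …, σ(56) are: 0, 1, 41, 33, 28, 17, 42, 7, 8, 6, 13, 11, 12, 34, 2, 48, 43, 35, 18, 19, 20, 3, 52, 47, 36, 4, 26, 27, 25, 32, 30, 31, 53, 21, 10, 5, 54, 37, 38, 39, 22, 14, 9, 55, 23, 45, 46, 44, 51, 49, 50, 15, 40, 29, 24, 16, 56.
Every element of ℤ/57ℤ appears exactly once in this list, so σ is a bijection, and in particular injective.
Since σ is injective, we read off the preimage of 52 from the same table: σ(22) = 52, so σ⁻¹(52) = 22.

22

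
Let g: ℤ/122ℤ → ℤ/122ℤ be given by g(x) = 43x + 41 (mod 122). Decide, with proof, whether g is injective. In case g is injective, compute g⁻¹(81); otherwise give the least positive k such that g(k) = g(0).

If g(u) = g(v), then 43u ≡ 43v (mod 122). Because gcd(43, 122) = 1, we may cancel 43 to get u ≡ v (mod 122).
Therefore g is injective.
We now compute 43⁻¹ mod 122 explicitly. Euclid's algorithm: 122 = 2·43 + 36, 43 = 1·36 + 7, 36 = 5·7 + 1; back-substituting gives 1 = 105·43 − 37·122, so 43⁻¹ ≡ 105 (mod 122).
Since g is injective, we find g⁻¹(81): we need 43x ≡ 81 − 41 ≡ 40 (mod 122). Using 43⁻¹ = 105: x ≡ 105·40 = 4200 = 34·122 + 52, so x = 52.
Check: g(52) = 43·52 + 41 = 2277 = 18·122 + 81 ≡ 81 (mod 122).

52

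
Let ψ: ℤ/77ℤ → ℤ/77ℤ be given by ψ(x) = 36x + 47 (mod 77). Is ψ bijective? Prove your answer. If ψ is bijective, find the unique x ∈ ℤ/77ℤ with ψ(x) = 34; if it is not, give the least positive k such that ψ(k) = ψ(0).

36

Suppose ψ(s) = ψ(t) in ℤ/77ℤ. Then 36s + 47 ≡ 36t + 47 (mod 77), hence 36(s − t) ≡ 0 (mod 77).
Since gcd(36, 77) = 1, 36 is invertible modulo 77, so s − t ≡ 0 (mod 77), i.e. s = t.
We now compute 36⁻¹ mod 77 explicitly. Euclid's algorithm: 77 = 2·36 + 5, 36 = 7·5 + 1; back-substituting gives 1 = 15·36 − 7·77, so 36⁻¹ ≡ 15 (mod 77).
For any y ∈ ℤ/77ℤ, x = 15(y − 47) mod 77 satisfies ψ(x) = 36·15(y − 47) + 47 ≡ y (since 36·15 ≡ 1 mod 77). So every y has a preimage.
Hence ψ is bijective.
Since ψ is bijective, we compute ψ⁻¹(34): solve 36x + 47 ≡ 34 (mod 77), i.e. 36x ≡ 64 (mod 77).
Multiplying by 36⁻¹ = 15 gives x ≡ 15·64 = 960 = 12·77 + 36 ≡ 36 (mod 77).
Check: ψ(36) = 36·36 + 47 = 1343 = 17·77 + 34 ≡ 34 (mod 77).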